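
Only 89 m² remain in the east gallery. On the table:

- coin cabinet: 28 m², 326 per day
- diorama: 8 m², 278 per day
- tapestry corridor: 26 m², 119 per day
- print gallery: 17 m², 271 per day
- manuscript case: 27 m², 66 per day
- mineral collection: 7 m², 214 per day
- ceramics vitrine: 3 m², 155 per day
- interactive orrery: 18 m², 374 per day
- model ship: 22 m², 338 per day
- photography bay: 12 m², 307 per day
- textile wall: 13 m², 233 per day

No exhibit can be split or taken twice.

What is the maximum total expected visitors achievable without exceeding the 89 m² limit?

The ratio heuristic lands on diorama + print gallery + mineral collection + ceramics vitrine + interactive orrery + photography bay + textile wall (1832) but leaves 11 m² idle.
Dropping textile wall frees 13 m²; slotting in model ship (22 m²) lifts the total to 1937 at 87 m².
The closest alternative, diorama + mineral collection + ceramics vitrine + interactive orrery + model ship + photography bay + textile wall, reaches only 1899.

1937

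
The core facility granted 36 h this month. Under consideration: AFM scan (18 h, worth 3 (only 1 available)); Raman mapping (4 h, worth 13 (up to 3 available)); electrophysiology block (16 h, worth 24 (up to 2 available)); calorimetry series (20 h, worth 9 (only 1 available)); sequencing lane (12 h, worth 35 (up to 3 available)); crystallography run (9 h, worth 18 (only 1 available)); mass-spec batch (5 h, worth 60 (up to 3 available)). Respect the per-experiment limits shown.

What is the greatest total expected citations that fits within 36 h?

Taking the top-ratio experiments first gives 3×Raman mapping + crystallography run + 3×mass-spec batch for 237 (36 h).
Dropping Raman mapping and crystallography run frees 13 h; slotting in sequencing lane (12 h) lifts the total to 241 at 35 h.
Nothing else within 36 h beats 241.

241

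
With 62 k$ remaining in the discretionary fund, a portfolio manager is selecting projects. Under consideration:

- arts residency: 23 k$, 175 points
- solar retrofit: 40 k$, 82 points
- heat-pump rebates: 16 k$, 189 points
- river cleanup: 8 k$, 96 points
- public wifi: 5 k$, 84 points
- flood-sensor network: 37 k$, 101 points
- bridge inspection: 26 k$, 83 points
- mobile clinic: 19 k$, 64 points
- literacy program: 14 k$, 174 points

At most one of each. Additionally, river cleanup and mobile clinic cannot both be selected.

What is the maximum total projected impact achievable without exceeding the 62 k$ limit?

634

Taking arts residency + heat-pump rebates + river cleanup + literacy program: 61 k$ used, 634 in projected impact.
Runner-up arts residency + heat-pump rebates + public wifi + literacy program tops out at 622.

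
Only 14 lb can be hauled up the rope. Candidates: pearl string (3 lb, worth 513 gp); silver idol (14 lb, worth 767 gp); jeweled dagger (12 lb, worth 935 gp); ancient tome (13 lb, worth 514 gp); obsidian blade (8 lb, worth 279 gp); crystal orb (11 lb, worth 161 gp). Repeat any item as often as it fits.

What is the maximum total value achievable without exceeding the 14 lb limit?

2052

Density check — pearl string 171.00, jeweled dagger 77.92, silver idol 54.79 are the best per lb.
The ratio ordering already packs tightly: 4×pearl string, 12 lb, 2052.
Nothing else within 14 lb beats 2052.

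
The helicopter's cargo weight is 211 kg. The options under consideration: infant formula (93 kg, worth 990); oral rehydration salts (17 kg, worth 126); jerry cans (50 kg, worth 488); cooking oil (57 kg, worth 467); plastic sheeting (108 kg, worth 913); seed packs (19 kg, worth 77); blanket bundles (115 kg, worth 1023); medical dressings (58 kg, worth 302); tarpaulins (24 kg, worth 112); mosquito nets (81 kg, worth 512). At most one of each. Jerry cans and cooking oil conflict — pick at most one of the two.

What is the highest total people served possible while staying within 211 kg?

2013

Density check — infant formula 10.65, jerry cans 9.76, blanket bundles 8.90 are the best per kg.
Best packing: infant formula + blanket bundles — 208 kg, 2013 total.
That's the maximum — no feasible swap from here does better than 2013.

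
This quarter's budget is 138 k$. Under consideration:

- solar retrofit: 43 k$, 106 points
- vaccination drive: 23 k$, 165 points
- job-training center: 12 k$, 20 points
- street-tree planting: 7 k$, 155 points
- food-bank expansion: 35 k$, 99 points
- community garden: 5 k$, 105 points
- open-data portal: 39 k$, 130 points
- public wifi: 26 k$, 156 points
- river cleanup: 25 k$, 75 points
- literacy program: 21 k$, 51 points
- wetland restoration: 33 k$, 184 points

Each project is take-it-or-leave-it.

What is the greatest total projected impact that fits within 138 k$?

Density check — street-tree planting 22.14, community garden 21.00, vaccination drive 7.17 are the best per k$.
Vaccination drive + street-tree planting + community garden + open-data portal + public wifi + wetland restoration uses 133 of the 138 k$ and totals 895.
That's the maximum — no swap from here does better than 895.

895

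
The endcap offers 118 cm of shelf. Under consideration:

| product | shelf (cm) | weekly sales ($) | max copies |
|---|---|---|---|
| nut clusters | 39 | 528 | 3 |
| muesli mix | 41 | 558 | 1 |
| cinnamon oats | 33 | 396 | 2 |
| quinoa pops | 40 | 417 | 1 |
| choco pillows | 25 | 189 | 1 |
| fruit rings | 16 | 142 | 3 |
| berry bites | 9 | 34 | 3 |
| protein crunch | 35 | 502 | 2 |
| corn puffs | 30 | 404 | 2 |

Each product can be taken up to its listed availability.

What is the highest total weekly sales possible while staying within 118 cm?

1588

Density check — protein crunch 14.34, muesli mix 13.61, nut clusters 13.54, corn puffs 13.47 are the best per cm.
A density-first pass picks muesli mix + 2×protein crunch — 1562 at 111 cm.
Dropping protein crunch frees 35 cm; slotting in nut clusters (39 cm) lifts the total to 1588 at 115 cm.
Nothing else within 118 cm beats 1588.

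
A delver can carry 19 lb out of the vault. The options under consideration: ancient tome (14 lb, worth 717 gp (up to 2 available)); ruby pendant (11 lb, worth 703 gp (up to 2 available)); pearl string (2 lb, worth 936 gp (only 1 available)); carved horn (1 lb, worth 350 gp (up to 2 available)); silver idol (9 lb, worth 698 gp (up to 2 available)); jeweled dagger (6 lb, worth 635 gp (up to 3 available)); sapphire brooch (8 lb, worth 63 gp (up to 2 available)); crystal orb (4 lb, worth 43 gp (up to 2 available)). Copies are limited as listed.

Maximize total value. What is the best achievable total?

Filling by ratio: pearl string + 2×carved horn + 2×jeweled dagger for 2906, with 3 lb left unused.
The 6 lb tied up in jeweled dagger is better spent on silver idol — total rises to 2969 (19 lb).

2969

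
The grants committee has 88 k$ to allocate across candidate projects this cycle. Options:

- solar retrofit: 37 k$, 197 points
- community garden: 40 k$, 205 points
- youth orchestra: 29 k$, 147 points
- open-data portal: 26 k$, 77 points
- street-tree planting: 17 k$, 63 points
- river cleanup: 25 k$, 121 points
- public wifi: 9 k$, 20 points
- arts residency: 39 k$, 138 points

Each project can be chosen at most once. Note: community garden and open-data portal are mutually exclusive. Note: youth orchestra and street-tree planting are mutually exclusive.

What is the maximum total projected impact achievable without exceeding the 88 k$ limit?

422

The ratio ordering already packs tightly: solar retrofit + community garden + public wifi, 86 k$, 422.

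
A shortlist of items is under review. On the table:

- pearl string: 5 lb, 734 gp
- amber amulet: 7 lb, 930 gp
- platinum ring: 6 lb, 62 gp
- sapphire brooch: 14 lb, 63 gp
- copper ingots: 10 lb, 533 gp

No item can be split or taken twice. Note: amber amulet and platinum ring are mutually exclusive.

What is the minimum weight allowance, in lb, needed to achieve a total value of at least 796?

Need the lightest bundle worth ≥ 796.
amber amulet reaches 930 using 7 lb.
Below 7 lb the best achievable stays under 796.

7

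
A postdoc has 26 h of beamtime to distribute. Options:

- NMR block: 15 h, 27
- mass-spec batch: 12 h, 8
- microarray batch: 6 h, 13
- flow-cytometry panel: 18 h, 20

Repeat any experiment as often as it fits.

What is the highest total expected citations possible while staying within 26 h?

Ranking by ratio (expected citations/h): microarray batch 2.17, NMR block 1.80, flow-cytometry panel 1.11.
4×microarray batch uses 24 of the 26 h and totals 52.
Every other selection either busts 26 h or fails to beat 52.

52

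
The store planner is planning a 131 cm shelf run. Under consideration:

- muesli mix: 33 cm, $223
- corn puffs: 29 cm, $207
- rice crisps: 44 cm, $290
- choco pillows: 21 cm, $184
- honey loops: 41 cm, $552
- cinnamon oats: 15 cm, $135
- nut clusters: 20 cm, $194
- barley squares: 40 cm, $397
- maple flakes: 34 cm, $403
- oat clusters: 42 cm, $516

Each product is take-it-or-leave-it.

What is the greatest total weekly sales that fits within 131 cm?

Greedy by ratio would take honey loops + maple flakes + oat clusters: 117 cm used, total 1471.
Replace oat clusters with cinnamon oats + barley squares: the trade gains 16 net, giving 1487 at 130 cm.

1487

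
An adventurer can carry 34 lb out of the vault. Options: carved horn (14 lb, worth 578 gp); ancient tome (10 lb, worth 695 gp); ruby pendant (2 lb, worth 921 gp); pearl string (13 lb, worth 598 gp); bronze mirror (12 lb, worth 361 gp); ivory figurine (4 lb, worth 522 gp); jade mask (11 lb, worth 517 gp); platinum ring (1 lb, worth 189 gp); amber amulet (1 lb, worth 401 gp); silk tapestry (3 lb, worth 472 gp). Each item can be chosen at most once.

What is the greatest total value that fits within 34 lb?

3798

Density check — ruby pendant 460.50, amber amulet 401.00, platinum ring 189.00, silk tapestry 157.33 are the best per lb.
A density-first pass picks ancient tome + ruby pendant + ivory figurine + jade mask + platinum ring + amber amulet + silk tapestry — 3717 at 32 lb.
Dropping jade mask frees 11 lb; slotting in pearl string (13 lb) lifts the total to 3798 at 34 lb.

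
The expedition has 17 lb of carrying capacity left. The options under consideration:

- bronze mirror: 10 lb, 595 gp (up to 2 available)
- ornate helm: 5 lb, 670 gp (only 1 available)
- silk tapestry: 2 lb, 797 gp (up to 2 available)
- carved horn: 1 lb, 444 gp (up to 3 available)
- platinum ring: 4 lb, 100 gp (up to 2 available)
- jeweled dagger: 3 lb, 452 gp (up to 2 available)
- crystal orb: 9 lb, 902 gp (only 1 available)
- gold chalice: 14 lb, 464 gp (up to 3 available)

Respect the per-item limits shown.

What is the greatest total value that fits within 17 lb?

4056

Taking the top-ratio items first gives 2×silk tapestry + 3×carved horn + platinum ring + 2×jeweled dagger for 3930 (17 lb).
Replace carved horn and platinum ring with ornate helm: the trade gains 126 net, giving 4056 at 17 lb.
Nothing else within 17 lb beats 4056.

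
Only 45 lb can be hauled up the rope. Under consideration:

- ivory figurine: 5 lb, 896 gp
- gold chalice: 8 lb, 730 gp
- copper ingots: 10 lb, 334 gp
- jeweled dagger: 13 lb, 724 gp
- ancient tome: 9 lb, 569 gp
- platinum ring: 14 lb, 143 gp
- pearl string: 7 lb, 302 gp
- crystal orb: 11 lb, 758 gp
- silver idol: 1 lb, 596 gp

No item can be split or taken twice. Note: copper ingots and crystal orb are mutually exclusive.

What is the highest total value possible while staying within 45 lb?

Filling by ratio: ivory figurine + gold chalice + ancient tome + pearl string + crystal orb + silver idol for 3851, with 4 lb left unused.
Replace ancient tome with jeweled dagger: the trade gains 155 net, giving 4006 at 45 lb.
Runner-up ivory figurine + gold chalice + ancient tome + pearl string + crystal orb + silver idol tops out at 3851.

4006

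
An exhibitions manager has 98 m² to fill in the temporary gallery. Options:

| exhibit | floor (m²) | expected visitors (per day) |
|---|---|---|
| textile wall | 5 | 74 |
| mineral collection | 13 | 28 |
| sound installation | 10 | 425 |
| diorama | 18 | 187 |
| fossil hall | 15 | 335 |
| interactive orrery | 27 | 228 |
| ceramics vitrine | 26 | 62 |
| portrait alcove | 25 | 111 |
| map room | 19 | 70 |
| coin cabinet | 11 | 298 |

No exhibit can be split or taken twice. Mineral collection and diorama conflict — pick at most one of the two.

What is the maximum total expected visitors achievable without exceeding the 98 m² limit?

Taking textile wall + sound installation + diorama + fossil hall + interactive orrery + coin cabinet: 86 m² used, 1547 in expected visitors.
Next best is sound installation + diorama + fossil hall + interactive orrery + coin cabinet at 1473 (81 m²) — short by 74.

1547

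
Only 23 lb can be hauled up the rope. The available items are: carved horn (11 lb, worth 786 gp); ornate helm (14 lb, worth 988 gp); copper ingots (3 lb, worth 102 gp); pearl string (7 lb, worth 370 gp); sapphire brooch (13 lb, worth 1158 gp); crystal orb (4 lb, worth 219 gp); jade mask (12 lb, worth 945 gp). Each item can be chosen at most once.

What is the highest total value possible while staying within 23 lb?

1731

Taking the top-ratio items first gives copper ingots + sapphire brooch + crystal orb for 1479 (20 lb).
Reworking the packing: carved horn + jade mask uses 23 lb and improves the total to 1731.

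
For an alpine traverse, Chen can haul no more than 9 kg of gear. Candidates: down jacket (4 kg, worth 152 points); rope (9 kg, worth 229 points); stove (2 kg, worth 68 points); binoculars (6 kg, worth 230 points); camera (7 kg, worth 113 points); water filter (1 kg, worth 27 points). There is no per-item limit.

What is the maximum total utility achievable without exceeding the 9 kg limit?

331

A density-first pass picks stove + binoculars + water filter — 325 at 9 kg.
Dropping stove and binoculars frees 8 kg; slotting in 2×down jacket (8 kg) lifts the total to 331 at 9 kg.
No other feasible combination exceeds 331.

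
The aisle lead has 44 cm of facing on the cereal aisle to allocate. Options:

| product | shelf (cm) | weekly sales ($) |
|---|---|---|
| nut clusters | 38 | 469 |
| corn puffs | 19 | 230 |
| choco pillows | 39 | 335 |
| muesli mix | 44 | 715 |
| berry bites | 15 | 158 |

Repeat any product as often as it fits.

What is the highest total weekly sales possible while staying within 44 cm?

Best packing: muesli mix — 44 cm, 715 total.

715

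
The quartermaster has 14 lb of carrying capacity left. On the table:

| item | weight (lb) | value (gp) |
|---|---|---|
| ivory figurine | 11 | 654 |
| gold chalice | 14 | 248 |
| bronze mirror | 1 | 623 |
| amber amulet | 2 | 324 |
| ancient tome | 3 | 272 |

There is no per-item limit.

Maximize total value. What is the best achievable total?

8722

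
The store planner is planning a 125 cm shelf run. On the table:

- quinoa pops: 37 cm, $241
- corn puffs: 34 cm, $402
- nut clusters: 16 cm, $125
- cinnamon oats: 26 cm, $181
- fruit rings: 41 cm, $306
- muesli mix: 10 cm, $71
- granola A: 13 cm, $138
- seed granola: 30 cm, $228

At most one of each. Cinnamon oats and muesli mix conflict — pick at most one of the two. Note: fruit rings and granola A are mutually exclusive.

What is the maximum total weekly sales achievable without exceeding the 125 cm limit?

Ranking by ratio (weekly sales/cm): corn puffs 11.82, granola A 10.62, nut clusters 7.81, seed granola 7.60.
Taking the top-ratio products first gives corn puffs + nut clusters + muesli mix + granola A + seed granola for 964 (103 cm).
The 16 cm tied up in nut clusters is better spent on quinoa pops — total rises to 1080 (124 cm).
Runner-up corn puffs + nut clusters + cinnamon oats + granola A + seed granola tops out at 1074.

1080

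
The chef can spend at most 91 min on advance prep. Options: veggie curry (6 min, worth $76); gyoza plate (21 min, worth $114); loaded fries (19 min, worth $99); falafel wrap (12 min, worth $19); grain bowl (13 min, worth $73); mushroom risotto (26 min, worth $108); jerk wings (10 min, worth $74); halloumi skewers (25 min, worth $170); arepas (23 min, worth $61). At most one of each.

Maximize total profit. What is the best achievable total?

Density check — veggie curry 12.67, jerk wings 7.40, halloumi skewers 6.80, grain bowl 5.62 are the best per min.
A density-first pass picks veggie curry + gyoza plate + falafel wrap + grain bowl + jerk wings + halloumi skewers — 526 at 87 min.
Replace falafel wrap and grain bowl with mushroom risotto: the trade gains 16 net, giving 542 at 88 min.
Next best is veggie curry + gyoza plate + grain bowl + mushroom risotto + halloumi skewers at 541 (91 min) — short by 1.

542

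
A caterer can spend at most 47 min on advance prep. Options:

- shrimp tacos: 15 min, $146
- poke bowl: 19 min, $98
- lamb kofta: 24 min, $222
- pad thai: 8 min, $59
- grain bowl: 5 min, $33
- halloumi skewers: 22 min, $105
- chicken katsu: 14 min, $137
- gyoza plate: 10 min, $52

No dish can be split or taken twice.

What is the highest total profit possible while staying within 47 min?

Ranking by ratio (profit/min): chicken katsu 9.79, shrimp tacos 9.73, lamb kofta 9.25, pad thai 7.38.
A density-first pass picks shrimp tacos + pad thai + grain bowl + chicken katsu — 375 at 42 min.
Replace grain bowl and chicken katsu with lamb kofta: the trade gains 52 net, giving 427 at 47 min.
Next best is lamb kofta + pad thai + chicken katsu at 418 (46 min) — short by 9.

427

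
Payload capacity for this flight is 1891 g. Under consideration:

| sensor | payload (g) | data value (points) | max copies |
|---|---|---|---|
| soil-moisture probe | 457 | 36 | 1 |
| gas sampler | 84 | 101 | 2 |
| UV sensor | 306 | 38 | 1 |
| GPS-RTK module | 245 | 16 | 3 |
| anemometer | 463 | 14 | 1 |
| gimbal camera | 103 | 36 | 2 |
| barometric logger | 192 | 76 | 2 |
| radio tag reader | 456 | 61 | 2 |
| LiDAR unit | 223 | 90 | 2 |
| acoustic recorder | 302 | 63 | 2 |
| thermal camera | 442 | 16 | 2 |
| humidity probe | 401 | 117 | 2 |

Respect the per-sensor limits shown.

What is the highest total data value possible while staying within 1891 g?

768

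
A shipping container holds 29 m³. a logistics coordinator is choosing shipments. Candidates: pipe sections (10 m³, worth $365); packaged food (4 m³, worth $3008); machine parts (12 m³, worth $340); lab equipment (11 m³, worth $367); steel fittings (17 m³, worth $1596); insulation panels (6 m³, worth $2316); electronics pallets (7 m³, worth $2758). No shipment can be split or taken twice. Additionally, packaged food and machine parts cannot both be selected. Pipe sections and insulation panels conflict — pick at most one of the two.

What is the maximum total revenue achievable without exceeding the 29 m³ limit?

8449

Best packing: packaged food + lab equipment + insulation panels + electronics pallets — 28 m³, 8449 total.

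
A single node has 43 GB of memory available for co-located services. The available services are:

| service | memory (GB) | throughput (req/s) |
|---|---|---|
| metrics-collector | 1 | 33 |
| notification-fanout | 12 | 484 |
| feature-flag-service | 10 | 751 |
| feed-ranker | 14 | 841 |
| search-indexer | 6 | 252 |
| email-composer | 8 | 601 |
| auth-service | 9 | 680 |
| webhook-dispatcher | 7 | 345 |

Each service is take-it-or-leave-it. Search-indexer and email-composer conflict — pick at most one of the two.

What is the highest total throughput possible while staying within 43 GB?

Taking metrics-collector + feature-flag-service + feed-ranker + email-composer + auth-service: 42 GB used, 2906 in throughput.
Every other selection either busts 43 GB or breaks a pairing rule or fails to beat 2906.

2906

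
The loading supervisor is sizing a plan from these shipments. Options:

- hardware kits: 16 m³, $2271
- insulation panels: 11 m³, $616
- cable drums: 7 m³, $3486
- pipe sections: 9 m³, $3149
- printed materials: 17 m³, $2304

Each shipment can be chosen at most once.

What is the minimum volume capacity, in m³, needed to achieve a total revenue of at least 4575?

Minimise m³ subject to total revenue ≥ 4575.
cable drums + pipe sections reaches 6635 using 16 m³.
No combination under 16 m³ hits 4575.

16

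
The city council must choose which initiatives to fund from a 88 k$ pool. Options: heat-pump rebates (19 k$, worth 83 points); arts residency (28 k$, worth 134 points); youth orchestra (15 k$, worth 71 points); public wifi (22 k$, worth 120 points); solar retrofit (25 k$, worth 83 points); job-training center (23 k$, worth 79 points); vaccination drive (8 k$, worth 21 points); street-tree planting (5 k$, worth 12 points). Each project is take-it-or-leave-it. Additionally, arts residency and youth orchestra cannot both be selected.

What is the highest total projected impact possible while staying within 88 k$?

Best packing: heat-pump rebates + youth orchestra + public wifi + job-training center + vaccination drive — 87 k$, 374 total.
Next best is heat-pump rebates + arts residency + public wifi + vaccination drive + street-tree planting at 370 (82 k$) — short by 4.

374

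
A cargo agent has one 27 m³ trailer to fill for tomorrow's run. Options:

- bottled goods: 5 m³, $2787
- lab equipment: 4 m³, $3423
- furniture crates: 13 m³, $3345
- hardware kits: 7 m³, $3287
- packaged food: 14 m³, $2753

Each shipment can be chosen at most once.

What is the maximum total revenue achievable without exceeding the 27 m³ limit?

10055

Taking the top-ratio shipments first gives bottled goods + lab equipment + hardware kits for 9497 (16 m³).
The 5 m³ tied up in bottled goods is better spent on furniture crates — total rises to 10055 (24 m³).
Next best is bottled goods + lab equipment + furniture crates at 9555 (22 m³) — short by 500.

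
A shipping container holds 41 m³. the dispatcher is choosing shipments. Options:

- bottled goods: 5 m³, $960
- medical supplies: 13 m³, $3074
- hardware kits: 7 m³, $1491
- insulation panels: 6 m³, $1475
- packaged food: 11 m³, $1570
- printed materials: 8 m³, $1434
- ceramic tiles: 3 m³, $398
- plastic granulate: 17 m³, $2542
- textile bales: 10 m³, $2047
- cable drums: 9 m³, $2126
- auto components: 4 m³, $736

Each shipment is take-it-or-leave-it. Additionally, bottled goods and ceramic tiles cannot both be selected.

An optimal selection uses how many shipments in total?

5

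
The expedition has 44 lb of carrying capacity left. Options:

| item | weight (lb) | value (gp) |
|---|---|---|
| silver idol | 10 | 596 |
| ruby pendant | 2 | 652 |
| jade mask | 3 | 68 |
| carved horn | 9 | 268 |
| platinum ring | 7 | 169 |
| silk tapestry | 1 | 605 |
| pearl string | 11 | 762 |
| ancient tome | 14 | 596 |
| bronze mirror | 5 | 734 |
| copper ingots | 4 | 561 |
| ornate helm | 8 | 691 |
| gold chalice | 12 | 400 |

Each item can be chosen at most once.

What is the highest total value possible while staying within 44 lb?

4669

Density check — silk tapestry 605.00, ruby pendant 326.00, bronze mirror 146.80 are the best per lb.
Best packing: silver idol + ruby pendant + jade mask + silk tapestry + pearl string + bronze mirror + copper ingots + ornate helm — 44 lb, 4669 total.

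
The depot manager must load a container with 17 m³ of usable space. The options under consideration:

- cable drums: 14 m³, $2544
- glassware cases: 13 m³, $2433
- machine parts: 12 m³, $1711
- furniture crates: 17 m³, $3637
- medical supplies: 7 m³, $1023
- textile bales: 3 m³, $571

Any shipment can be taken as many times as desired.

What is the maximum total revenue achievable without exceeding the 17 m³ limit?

Furniture crates uses 17 of the 17 m³ and totals 3637.
Nothing else within 17 m³ beats 3637.

3637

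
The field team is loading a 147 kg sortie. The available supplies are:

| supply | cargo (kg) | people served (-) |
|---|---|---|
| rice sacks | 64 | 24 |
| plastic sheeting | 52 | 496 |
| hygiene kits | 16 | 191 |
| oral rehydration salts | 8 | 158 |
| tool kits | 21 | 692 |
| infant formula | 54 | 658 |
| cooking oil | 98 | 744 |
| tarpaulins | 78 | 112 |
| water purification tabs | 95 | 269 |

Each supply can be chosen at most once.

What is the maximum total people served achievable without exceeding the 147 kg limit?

2037

Greedy by ratio would take hygiene kits + oral rehydration salts + tool kits + infant formula: 99 kg used, total 1699.
Replace oral rehydration salts with plastic sheeting: the trade gains 338 net, giving 2037 at 143 kg.
The closest alternative, plastic sheeting + oral rehydration salts + tool kits + infant formula, reaches only 2004.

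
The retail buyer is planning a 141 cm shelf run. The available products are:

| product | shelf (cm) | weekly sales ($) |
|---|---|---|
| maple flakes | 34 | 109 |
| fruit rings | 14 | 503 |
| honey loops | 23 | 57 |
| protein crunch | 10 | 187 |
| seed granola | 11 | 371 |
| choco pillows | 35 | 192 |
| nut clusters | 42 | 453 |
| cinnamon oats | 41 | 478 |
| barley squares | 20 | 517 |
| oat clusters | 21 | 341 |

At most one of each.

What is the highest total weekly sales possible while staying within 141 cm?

By weekly sales per cm: fruit rings 35.93, seed granola 33.73, barley squares 25.85 lead.
Greedy by ratio would take fruit rings + honey loops + protein crunch + seed granola + cinnamon oats + barley squares + oat clusters: 140 cm used, total 2454.
The 44 cm tied up in honey loops and oat clusters is better spent on nut clusters — total rises to 2509 (138 cm).

2509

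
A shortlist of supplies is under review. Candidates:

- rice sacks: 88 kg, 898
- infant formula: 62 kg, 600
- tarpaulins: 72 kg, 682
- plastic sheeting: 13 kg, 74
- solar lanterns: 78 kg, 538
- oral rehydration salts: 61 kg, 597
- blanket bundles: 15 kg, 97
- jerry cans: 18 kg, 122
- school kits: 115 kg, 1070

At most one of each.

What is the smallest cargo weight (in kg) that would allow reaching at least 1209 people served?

133

Minimise kg subject to total people served ≥ 1209.
Taking tarpaulins + oral rehydration salts gives 1279 (≥ 1209) for 133 kg.
No combination under 133 kg hits 1209.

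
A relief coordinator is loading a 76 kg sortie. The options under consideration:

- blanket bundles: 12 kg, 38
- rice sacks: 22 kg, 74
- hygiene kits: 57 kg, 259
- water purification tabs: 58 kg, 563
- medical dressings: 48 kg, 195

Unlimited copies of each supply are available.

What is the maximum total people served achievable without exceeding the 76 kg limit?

601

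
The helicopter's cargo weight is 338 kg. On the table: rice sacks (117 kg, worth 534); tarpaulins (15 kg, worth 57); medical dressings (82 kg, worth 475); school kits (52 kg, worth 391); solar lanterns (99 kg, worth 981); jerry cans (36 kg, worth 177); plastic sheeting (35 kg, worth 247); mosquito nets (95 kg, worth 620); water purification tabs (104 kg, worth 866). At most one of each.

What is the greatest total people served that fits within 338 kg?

2714

By people served per kg: solar lanterns 9.91, water purification tabs 8.33, school kits 7.52, plastic sheeting 7.06 lead.
Filling by ratio: school kits + solar lanterns + jerry cans + plastic sheeting + water purification tabs for 2662, with 12 kg left unused.
Dropping school kits and jerry cans frees 88 kg; slotting in mosquito nets (95 kg) lifts the total to 2714 at 333 kg.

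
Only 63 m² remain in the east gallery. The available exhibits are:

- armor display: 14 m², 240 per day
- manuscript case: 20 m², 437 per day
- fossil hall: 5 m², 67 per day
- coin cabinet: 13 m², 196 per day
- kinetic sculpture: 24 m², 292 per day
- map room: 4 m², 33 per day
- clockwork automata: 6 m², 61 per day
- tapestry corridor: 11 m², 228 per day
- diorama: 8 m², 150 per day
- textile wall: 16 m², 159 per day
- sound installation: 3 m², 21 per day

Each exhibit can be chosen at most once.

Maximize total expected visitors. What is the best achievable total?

1168

Density check — manuscript case 21.85, tapestry corridor 20.73, diorama 18.75 are the best per m².
Greedy by ratio would take armor display + manuscript case + fossil hall + map room + tapestry corridor + diorama: 62 m² used, total 1155.
Dropping map room and diorama frees 12 m²; slotting in coin cabinet (13 m²) lifts the total to 1168 at 63 m².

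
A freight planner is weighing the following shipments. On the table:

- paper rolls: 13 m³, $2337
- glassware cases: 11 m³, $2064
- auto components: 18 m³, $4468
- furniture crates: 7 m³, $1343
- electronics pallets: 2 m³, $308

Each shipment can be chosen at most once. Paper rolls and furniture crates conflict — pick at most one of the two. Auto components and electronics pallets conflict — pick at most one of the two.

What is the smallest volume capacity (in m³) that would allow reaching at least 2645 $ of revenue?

Look for the lowest-volume combination reaching 2645.
paper rolls + electronics pallets reaches 2645 using 15 m³.
No combination under 15 m³ hits 2645.

15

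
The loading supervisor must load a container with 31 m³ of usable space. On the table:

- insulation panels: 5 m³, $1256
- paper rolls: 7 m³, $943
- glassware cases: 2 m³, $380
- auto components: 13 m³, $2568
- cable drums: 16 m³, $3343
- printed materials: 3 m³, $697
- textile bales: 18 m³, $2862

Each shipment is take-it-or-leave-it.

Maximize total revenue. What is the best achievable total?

Filling by ratio: insulation panels + glassware cases + cable drums + printed materials for 5676, with 5 m³ left unused.
Replace insulation panels and printed materials with auto components: the trade gains 615 net, giving 6291 at 31 m³.
No other feasible combination exceeds 6291.

6291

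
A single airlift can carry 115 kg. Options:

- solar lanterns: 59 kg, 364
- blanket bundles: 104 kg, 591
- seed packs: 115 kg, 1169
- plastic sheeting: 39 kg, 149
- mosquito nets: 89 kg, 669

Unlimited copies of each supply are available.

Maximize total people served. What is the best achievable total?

1169

Seed packs uses 115 of the 115 kg and totals 1169.
Nothing else within 115 kg beats 1169.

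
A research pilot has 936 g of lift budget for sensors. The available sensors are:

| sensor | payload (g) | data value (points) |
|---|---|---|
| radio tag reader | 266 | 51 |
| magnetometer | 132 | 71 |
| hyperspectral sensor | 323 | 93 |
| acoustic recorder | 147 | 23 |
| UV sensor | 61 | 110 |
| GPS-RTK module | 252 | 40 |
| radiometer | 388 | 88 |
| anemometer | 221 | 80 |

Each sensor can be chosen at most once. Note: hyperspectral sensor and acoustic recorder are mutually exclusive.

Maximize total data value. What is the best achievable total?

Best packing: magnetometer + hyperspectral sensor + UV sensor + radiometer — 904 g, 362 total.
Nothing else feasible within 936 g beats 362.

362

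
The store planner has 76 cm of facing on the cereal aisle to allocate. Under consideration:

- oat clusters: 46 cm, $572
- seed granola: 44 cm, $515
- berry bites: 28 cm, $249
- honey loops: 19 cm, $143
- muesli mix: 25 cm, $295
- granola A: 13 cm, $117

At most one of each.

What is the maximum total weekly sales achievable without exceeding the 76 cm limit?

867

Ranking by ratio (weekly sales/cm): oat clusters 12.43, muesli mix 11.80, seed granola 11.70, granola A 9.00.
Oat clusters + muesli mix uses 71 of the 76 cm and totals 867.
That's the maximum — no swap from here does better than 867.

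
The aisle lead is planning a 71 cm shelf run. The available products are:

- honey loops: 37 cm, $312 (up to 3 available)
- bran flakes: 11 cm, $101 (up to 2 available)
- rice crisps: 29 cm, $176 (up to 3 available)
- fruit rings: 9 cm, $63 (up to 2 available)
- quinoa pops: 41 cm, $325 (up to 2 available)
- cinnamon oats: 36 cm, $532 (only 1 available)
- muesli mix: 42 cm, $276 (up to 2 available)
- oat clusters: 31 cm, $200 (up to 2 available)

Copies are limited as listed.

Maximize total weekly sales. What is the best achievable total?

797

Best packing: 2×bran flakes + fruit rings + cinnamon oats — 67 cm, 797 total.
No other feasible combination exceeds 797.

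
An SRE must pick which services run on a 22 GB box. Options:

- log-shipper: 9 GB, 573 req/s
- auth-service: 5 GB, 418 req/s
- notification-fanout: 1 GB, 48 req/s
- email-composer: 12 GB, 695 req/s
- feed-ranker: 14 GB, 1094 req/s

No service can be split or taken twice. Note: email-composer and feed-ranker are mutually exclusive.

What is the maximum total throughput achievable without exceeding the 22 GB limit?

Density check — auth-service 83.60, feed-ranker 78.14, log-shipper 63.67, email-composer 57.92 are the best per GB.
Auth-service + notification-fanout + feed-ranker uses 20 of the 22 GB and totals 1560.
The spare 2 GB is too small for any remaining service, and no feasible exchange beats 1560.

1560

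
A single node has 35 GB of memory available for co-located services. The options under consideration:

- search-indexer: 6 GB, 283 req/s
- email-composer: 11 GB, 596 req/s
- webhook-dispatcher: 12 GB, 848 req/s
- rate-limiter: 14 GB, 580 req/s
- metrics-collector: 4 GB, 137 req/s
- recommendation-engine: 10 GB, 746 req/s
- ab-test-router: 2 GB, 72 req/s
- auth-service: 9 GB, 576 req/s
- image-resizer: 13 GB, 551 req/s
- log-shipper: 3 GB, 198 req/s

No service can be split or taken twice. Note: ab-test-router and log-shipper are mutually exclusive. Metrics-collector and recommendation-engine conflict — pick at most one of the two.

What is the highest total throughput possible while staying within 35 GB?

2368

The ratio ordering already packs tightly: webhook-dispatcher + recommendation-engine + auth-service + log-shipper, 34 GB, 2368.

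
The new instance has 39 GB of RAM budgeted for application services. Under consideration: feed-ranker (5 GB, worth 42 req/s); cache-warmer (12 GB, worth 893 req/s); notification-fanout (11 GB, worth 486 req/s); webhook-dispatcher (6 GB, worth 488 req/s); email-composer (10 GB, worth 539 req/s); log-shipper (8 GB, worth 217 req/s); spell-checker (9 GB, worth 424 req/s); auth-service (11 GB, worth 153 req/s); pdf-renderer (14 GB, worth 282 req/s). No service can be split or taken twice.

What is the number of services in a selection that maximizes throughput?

Best achievable throughput is 2406.
One optimal bundle: cache-warmer + notification-fanout + webhook-dispatcher + email-composer (39 GB).
All optima have 4 services.

4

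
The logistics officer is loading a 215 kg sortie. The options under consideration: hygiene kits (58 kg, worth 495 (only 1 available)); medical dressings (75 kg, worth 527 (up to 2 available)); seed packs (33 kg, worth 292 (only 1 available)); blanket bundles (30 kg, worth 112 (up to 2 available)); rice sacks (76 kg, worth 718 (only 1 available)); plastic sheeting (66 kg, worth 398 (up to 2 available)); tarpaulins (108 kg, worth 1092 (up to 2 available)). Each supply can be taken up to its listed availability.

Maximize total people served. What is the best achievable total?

1922

Density check — tarpaulins 10.11, rice sacks 9.45, seed packs 8.85, hygiene kits 8.53 are the best per kg.
Taking blanket bundles + rice sacks + tarpaulins: 214 kg used, 1922 in people served.
Nothing else within 215 kg beats 1922.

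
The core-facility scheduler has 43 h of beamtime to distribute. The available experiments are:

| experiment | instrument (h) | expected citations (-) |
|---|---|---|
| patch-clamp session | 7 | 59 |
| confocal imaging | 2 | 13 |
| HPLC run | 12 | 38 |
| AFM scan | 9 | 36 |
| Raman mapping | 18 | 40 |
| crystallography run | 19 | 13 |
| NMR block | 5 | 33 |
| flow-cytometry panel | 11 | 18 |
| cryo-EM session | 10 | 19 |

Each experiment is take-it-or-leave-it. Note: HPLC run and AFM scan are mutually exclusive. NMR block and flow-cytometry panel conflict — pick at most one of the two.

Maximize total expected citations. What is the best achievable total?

181

Taking patch-clamp session + confocal imaging + AFM scan + Raman mapping + NMR block: 41 h used, 181 in expected citations.
Every other selection either busts 43 h or breaks a pairing rule or fails to beat 181.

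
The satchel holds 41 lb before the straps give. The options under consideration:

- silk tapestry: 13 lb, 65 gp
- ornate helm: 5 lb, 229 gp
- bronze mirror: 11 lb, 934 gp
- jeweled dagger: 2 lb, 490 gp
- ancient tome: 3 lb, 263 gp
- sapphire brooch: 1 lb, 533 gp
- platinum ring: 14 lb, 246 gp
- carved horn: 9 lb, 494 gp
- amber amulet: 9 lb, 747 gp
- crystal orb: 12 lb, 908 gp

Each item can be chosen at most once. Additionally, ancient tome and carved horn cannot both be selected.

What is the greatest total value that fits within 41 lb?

Bronze mirror + jeweled dagger + ancient tome + sapphire brooch + amber amulet + crystal orb uses 38 of the 41 lb and totals 3875.
The closest alternative, ornate helm + bronze mirror + jeweled dagger + sapphire brooch + amber amulet + crystal orb, reaches only 3841.

3875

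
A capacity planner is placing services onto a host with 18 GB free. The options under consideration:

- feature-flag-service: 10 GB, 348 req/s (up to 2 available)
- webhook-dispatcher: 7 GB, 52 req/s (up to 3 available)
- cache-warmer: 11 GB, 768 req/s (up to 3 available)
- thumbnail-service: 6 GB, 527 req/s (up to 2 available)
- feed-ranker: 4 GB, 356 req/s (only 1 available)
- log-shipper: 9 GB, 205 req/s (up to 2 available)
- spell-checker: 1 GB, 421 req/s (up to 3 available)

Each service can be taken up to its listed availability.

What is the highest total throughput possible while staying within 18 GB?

2387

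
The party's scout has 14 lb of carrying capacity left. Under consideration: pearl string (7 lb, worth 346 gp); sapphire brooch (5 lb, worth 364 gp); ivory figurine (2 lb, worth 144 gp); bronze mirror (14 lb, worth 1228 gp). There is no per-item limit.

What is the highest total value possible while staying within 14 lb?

1228

Taking bronze mirror: 14 lb used, 1228 in value.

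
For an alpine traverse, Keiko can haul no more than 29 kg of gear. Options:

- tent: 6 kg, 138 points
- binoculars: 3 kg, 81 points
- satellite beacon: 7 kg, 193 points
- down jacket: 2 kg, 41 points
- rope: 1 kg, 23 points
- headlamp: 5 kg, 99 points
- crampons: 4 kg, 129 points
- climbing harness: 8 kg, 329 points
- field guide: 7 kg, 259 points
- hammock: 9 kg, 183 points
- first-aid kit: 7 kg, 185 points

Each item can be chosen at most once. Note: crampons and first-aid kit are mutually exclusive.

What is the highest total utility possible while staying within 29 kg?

Density check — climbing harness 41.12, field guide 37.00, crampons 32.25, satellite beacon 27.57 are the best per kg.
Taking binoculars + satellite beacon + crampons + climbing harness + field guide: 29 kg used, 991 in utility.
Runner-up satellite beacon + down jacket + rope + crampons + climbing harness + field guide tops out at 974.

991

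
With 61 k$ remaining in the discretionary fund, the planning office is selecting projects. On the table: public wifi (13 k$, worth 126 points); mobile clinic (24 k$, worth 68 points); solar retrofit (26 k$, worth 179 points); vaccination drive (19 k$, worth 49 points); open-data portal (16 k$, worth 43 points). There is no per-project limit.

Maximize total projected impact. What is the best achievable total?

504

Best packing: 4×public wifi — 52 k$, 504 total.
Every other selection either busts 61 k$ or fails to beat 504.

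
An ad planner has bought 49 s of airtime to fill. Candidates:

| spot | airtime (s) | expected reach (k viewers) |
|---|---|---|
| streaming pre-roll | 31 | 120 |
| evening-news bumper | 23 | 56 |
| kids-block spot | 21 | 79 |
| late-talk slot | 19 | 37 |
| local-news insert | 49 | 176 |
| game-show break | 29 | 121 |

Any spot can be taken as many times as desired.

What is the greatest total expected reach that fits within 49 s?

By expected reach per s: game-show break 4.17, streaming pre-roll 3.87, kids-block spot 3.76, local-news insert 3.59 lead.
The ratio heuristic lands on late-talk slot + game-show break (158) but leaves 1 s idle.
Replace late-talk slot and game-show break with local-news insert: the trade gains 18 net, giving 176 at 49 s.
That's the maximum — no swap from here does better than 176.

176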